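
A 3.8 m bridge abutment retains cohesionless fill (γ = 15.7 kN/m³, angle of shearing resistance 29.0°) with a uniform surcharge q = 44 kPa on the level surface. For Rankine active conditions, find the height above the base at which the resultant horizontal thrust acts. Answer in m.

K_a = 0.3470.
Triangular part P₁ = ½K_aγH² = 39.33 at H/3 = 1.267 m; rectangular part P₂ = K_a q H = 58.01 at H/2 = 1.900 m.
ȳ = (P₁·1.267 + P₂·1.900)/(P₁+P₂) = 1.644 m.

1.64 m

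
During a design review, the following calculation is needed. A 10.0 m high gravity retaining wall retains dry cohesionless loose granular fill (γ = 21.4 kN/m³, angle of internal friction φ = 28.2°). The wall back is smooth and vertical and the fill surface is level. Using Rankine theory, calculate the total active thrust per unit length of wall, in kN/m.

383 kN/m

K_a = tan²(45° − φ/2) = 0.3582.
P_a = ½ K_a γ H² = 0.5 × 0.3582 × 21.4 × 10.0² = 383.3 kN/m.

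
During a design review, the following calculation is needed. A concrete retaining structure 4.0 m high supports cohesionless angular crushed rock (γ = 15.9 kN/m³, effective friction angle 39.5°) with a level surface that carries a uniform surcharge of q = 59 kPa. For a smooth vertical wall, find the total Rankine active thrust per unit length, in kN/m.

K_a = tan²(45° − φ/2) = 0.2224.
Soil triangle: ½ K_a γ H² = 0.5×0.2224×15.9×4.0² = 28.29 kN/m.
Surcharge rectangle: K_a q H = 0.2224×59×4.0 = 52.49 kN/m.
Total = 28.29 + 52.49 = 80.79 kN/m.

80.8 kN/m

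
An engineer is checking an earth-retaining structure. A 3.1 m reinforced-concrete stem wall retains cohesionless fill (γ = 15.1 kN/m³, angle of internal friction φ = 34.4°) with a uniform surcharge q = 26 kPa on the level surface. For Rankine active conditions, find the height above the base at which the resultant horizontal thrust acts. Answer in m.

1.31 m

K_a = 0.2780.
Triangular part P₁ = ½K_aγH² = 20.17 at H/3 = 1.033 m; rectangular part P₂ = K_a q H = 22.41 at H/2 = 1.550 m.
ȳ = (P₁·1.033 + P₂·1.550)/(P₁+P₂) = 1.305 m.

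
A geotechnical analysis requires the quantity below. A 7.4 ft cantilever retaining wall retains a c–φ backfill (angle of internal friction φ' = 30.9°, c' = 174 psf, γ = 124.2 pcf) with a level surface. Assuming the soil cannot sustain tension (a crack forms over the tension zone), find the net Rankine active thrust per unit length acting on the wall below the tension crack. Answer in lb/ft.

K_a = 0.3214; √K_a = 0.5669.
Tension-crack depth z_c = 2c/(γ√K_a) = 2×174/(124.2×0.5669) = 4.942 ft.
σ_a at base = K_a γ H − 2c√K_a = 0.3214×124.2×7.4 − 2×174×0.5669 = 98.11 psf.
P_a = ½ × 98.11 × (H − z_c) = 0.5×98.11×2.458 = 120.6 lb/ft.

121 lb/ft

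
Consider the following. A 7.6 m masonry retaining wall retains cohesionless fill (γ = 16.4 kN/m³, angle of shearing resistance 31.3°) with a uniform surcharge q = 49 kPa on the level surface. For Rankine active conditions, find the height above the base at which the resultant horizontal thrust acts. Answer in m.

K_a = 0.3162.
Triangular part P₁ = ½K_aγH² = 149.8 at H/3 = 2.533 m; rectangular part P₂ = K_a q H = 117.8 at H/2 = 3.800 m.
ȳ = (P₁·2.533 + P₂·3.800)/(P₁+P₂) = 3.091 m.

3.09 m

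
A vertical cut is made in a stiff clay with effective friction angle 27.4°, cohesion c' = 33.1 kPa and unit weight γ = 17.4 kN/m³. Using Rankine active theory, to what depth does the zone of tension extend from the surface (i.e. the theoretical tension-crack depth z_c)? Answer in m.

K_a = tan²(45° − 27.4°/2) = 0.3697; √K_a = 0.6080.
The active pressure is zero where K_a γ z = 2c√K_a, so z_c = 2c/(γ√K_a) = 2×33.1/(17.4×0.6080) = 6.257 m.

6.26 m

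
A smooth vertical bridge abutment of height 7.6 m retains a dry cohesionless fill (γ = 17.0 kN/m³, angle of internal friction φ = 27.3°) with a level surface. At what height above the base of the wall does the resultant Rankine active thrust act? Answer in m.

K_a = 0.3711.
The pressure distribution is triangular, so the resultant acts at H/3 above the base = 7.6/3 = 2.533 m.

2.53 m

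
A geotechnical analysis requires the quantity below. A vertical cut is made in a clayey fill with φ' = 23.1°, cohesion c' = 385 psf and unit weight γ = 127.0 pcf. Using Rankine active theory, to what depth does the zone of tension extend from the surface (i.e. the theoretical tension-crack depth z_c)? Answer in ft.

9.18 ft

K_a = tan²(45° − 23.1°/2) = 0.4364; √K_a = 0.6606.
The active pressure is zero where K_a γ z = 2c√K_a, so z_c = 2c/(γ√K_a) = 2×385/(127.0×0.6606) = 9.178 ft.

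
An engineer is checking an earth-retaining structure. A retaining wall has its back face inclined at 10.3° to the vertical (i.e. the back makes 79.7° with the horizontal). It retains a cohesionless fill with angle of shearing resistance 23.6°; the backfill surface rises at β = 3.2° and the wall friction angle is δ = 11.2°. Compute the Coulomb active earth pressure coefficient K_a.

K_a = sin²(α+φ) / [sin²α · sin(α−δ) · (1 + √{sin(φ+δ)sin(φ−β) / (sin(α−δ)sin(α+β))})²].
With α = 79.7°, φ = 23.6°, δ = 11.2°, β = 3.2°: K_a = 0.4905.

0.490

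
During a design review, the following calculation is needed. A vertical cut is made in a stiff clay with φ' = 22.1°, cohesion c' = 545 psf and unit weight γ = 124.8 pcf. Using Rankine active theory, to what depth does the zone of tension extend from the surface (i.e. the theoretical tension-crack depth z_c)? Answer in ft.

13.0 ft

K_a = tan²(45° − 22.1°/2) = 0.4533; √K_a = 0.6732.
The active pressure is zero where K_a γ z = 2c√K_a, so z_c = 2c/(γ√K_a) = 2×545/(124.8×0.6732) = 12.97 ft.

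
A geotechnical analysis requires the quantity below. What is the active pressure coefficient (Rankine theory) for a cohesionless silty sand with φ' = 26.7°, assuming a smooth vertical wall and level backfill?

K_a = tan²(45° − φ/2) = tan²(31.65°) = 0.3800.

0.380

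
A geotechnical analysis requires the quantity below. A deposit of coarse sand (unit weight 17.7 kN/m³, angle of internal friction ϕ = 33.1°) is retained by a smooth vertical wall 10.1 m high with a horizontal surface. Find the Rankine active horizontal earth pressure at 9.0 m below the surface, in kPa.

46.8 kPa

K_a = (1 − sin φ)/(1 + sin φ) = 0.2936.
σ_h = K_a γ z = 0.2936 × 17.7 × 9.0 = 46.77 kPa.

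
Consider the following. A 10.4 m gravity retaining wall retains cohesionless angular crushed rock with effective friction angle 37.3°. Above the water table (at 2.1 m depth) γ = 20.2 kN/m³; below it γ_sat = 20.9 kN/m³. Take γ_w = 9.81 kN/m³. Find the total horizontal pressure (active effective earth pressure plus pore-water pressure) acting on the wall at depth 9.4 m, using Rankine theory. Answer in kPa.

K_a = (1 − sin φ)/(1 + sin φ) = 0.2453.
γ' = 20.9 − 9.81 = 11.09 kN/m³.
Effective vertical stress at 9.4 m: σ'_v = 20.2×2.1 + 11.09×7.30 = 123.4 kPa.
σ'_h = K_a σ'_v = 0.2453 × 123.4 = 30.27 kPa; u = γ_w × 7.30 = 71.61 kPa.
Total σ_h = 30.27 + 71.61 = 101.9 kPa.

102 kPa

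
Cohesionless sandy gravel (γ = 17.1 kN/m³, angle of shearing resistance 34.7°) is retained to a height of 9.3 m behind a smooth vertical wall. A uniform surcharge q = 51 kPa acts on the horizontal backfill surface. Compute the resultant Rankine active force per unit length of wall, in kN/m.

333 kN/m

K_a = tan²(45° − φ/2) = 0.2745.
Soil triangle: ½ K_a γ H² = 0.5×0.2745×17.1×9.3² = 203.0 kN/m.
Surcharge rectangle: K_a q H = 0.2745×51×9.3 = 130.2 kN/m.
Total = 203.0 + 130.2 = 333.1 kN/m.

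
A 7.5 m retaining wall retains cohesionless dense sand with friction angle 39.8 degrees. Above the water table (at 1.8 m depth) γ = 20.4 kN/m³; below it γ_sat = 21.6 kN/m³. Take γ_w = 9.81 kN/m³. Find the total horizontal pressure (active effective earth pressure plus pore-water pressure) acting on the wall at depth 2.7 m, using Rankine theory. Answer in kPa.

K_a = (1 − sin φ)/(1 + sin φ) = 0.2194.
γ' = 21.6 − 9.81 = 11.79 kN/m³.
Effective vertical stress at 2.7 m: σ'_v = 20.4×1.8 + 11.79×0.900 = 47.33 kPa.
σ'_h = K_a σ'_v = 0.2194 × 47.33 = 10.39 kPa; u = γ_w × 0.900 = 8.829 kPa.
Total σ_h = 10.39 + 8.829 = 19.21 kPa.

19.2 kPa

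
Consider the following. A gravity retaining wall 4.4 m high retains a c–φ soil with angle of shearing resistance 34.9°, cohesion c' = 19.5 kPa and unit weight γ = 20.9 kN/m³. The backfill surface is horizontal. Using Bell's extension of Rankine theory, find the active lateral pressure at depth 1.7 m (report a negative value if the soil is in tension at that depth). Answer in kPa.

K_a = (1 − sin φ)/(1 + sin φ) = 0.2721.
σ_a = K_a γ z − 2c√K_a = 0.2721×20.9×1.7 − 2×19.5×0.5217 = -10.68 kPa.

-10.7 kPa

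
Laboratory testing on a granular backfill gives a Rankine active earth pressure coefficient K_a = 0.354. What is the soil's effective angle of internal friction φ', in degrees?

28.5°

K_a = tan²(45° − φ/2) ⇒ 45° − φ/2 = arctan(√0.354) = 30.75°.
φ = 2(45° − 30.75°) = 28.50°.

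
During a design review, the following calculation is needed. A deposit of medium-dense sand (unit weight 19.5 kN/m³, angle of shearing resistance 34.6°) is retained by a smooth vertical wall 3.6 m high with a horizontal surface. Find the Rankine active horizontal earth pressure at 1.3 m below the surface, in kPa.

K_a = (1 − sin φ)/(1 + sin φ) = 0.2756.
σ_h = K_a γ z = 0.2756 × 19.5 × 1.3 = 6.987 kPa.

6.99 kPa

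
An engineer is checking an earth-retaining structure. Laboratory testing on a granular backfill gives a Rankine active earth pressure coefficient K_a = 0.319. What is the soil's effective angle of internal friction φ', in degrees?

K_a = tan²(45° − φ/2) ⇒ 45° − φ/2 = arctan(√0.319) = 29.46°.
φ = 2(45° − 29.46°) = 31.08°.

31.1°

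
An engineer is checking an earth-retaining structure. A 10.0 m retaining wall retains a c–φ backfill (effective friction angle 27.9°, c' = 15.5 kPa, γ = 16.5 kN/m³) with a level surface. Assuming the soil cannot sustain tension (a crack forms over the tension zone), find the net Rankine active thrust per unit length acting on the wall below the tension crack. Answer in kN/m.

K_a = 0.3625; √K_a = 0.6020.
Tension-crack depth z_c = 2c/(γ√K_a) = 2×15.5/(16.5×0.6020) = 3.121 m.
σ_a at base = K_a γ H − 2c√K_a = 0.3625×16.5×10.0 − 2×15.5×0.6020 = 41.14 kPa.
P_a = ½ × 41.14 × (H − z_c) = 0.5×41.14×6.879 = 141.5 kN/m.

142 kN/m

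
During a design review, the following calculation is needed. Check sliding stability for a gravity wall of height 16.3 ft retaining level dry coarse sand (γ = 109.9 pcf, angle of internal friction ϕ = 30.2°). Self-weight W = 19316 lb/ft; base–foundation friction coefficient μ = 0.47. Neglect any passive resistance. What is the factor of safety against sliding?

K_a = tan²(45° − 30.2°/2) = 0.3307.
P_a = ½K_aγH² = 0.5×0.3307×109.9×16.3² = 4827 lb/ft, acting at H/3 = 5.433 ft above the base.
FS_sliding = μW / P_a = 0.47×19316 / 4827 = 1.881.

1.88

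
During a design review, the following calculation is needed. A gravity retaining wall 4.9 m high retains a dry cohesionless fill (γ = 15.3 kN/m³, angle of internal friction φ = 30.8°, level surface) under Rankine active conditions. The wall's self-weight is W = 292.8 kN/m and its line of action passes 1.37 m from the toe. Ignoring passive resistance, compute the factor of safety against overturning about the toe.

4.14

K_a = tan²(45° − 30.8°/2) = 0.3227.
P_a = ½K_aγH² = 0.5×0.3227×15.3×4.9² = 59.27 kN/m, acting at H/3 = 1.633 m above the base.
Overturning moment M_o = P_a × H/3 = 59.27 × 1.633 = 96.82.
Resisting moment M_r = W × 1.37 = 292.8 × 1.37 = 401.1.
FS_overturning = M_r/M_o = 401.1/96.82 = 4.143.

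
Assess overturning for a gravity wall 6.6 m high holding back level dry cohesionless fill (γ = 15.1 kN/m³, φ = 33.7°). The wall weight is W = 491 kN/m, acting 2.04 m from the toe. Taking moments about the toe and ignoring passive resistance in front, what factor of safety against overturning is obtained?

K_a = tan²(45° − 33.7°/2) = 0.2863.
P_a = ½K_aγH² = 0.5×0.2863×15.1×6.6² = 94.16 kN/m, acting at H/3 = 2.200 m above the base.
Overturning moment M_o = P_a × H/3 = 94.16 × 2.200 = 207.1.
Resisting moment M_r = W × 2.04 = 491 × 2.04 = 1002.
FS_overturning = M_r/M_o = 1002/207.1 = 4.835.

4.84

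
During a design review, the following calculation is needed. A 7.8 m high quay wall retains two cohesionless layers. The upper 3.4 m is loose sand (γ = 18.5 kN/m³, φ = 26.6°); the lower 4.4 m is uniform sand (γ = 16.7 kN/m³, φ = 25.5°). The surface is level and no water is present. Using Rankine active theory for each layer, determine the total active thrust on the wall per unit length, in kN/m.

215 kN/m

K_a1 = tan²(45°−26.6°/2) = 0.3814; K_a2 = tan²(45°−25.5°/2) = 0.3981.
Layer 1: σ at base = K_a1 γ₁ h₁ = 23.99 kPa; P₁ = ½×23.99×3.4 = 40.79.
Layer 2: σ_v at top = γ₁h₁ = 62.90; σ_h top = K_a2×62.90 = 25.04; σ_h base = K_a2×(62.90+16.7×4.4) = 54.29.
P₂ = ½(25.04+54.29)×4.4 = 174.5. Total P_a = 40.79+174.5 = 215.3 kN/m.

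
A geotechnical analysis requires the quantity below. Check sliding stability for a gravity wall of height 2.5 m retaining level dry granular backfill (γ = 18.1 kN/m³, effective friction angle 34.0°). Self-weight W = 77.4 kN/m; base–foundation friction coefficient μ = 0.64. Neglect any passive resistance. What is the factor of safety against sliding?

K_a = tan²(45° − 34.0°/2) = 0.2827.
P_a = ½K_aγH² = 0.5×0.2827×18.1×2.5² = 15.99 kN/m, acting at H/3 = 0.8333 m above the base.
FS_sliding = μW / P_a = 0.64×77.4 / 15.99 = 3.098.

3.10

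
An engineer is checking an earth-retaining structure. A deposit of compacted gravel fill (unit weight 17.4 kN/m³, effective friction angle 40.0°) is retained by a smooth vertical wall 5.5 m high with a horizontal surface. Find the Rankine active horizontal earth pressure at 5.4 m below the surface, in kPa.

K_a = (1 − sin φ)/(1 + sin φ) = 0.2174.
σ_h = K_a γ z = 0.2174 × 17.4 × 5.4 = 20.43 kPa.

20.4 kPa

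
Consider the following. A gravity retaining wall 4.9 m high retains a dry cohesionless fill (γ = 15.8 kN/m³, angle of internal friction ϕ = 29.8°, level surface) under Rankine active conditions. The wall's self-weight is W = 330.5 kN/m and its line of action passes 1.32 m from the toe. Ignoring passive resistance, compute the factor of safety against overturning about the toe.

4.19

K_a = tan²(45° − 29.8°/2) = 0.3360.
P_a = ½K_aγH² = 0.5×0.3360×15.8×4.9² = 63.74 kN/m, acting at H/3 = 1.633 m above the base.
Overturning moment M_o = P_a × H/3 = 63.74 × 1.633 = 104.1.
Resisting moment M_r = W × 1.32 = 330.5 × 1.32 = 436.3.
FS_overturning = M_r/M_o = 436.3/104.1 = 4.191.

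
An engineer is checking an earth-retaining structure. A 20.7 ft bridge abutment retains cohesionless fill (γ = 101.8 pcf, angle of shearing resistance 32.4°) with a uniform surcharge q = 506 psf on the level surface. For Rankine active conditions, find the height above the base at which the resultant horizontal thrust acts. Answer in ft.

8.02 ft

K_a = 0.3022.
Triangular part P₁ = ½K_aγH² = 6592 at H/3 = 6.900 ft; rectangular part P₂ = K_a q H = 3166 at H/2 = 10.35 ft.
ȳ = (P₁·6.900 + P₂·10.35)/(P₁+P₂) = 8.019 ft.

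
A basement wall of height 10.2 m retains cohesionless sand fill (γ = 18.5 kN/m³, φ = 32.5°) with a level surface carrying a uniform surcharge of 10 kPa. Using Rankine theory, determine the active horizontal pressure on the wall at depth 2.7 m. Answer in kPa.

K_a = (1 − sin φ)/(1 + sin φ) = 0.3010.
σ_v = γz + q = 18.5 × 2.7 + 10 = 59.95 kPa.
σ_h = K_a σ_v = 0.3010 × 59.95 = 18.04 kPa.

18.0 kPa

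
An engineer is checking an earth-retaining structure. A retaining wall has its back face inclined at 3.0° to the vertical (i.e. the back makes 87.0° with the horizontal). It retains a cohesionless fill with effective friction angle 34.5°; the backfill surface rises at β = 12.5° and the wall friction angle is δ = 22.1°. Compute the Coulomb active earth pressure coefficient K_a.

K_a = sin²(α+φ) / [sin²α · sin(α−δ) · (1 + √{sin(φ+δ)sin(φ−β) / (sin(α−δ)sin(α+β))})²].
With α = 87.0°, φ = 34.5°, δ = 22.1°, β = 12.5°: K_a = 0.3177.

0.318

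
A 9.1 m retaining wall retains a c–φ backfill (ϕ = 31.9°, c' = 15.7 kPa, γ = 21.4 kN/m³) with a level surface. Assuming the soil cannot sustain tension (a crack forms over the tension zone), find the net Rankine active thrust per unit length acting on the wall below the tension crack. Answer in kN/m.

138 kN/m

K_a = 0.3085; √K_a = 0.5555.
Tension-crack depth z_c = 2c/(γ√K_a) = 2×15.7/(21.4×0.5555) = 2.642 m.
σ_a at base = K_a γ H − 2c√K_a = 0.3085×21.4×9.1 − 2×15.7×0.5555 = 42.64 kPa.
P_a = ½ × 42.64 × (H − z_c) = 0.5×42.64×6.458 = 137.7 kN/m.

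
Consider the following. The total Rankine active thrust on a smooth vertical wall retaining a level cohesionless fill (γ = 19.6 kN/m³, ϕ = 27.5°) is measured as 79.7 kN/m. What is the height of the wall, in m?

K_a = 0.3682. P_a = ½ K_a γ H² ⇒ H = √(2P_a/(K_a γ)).
H = √(2×79.7/(0.3682×19.6)) = 4.700 m.

4.70 m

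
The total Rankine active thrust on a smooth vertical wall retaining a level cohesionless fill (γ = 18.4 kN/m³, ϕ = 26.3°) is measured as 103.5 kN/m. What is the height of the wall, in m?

K_a = 0.3859. P_a = ½ K_a γ H² ⇒ H = √(2P_a/(K_a γ)).
H = √(2×103.5/(0.3859×18.4)) = 5.399 m.

5.40 m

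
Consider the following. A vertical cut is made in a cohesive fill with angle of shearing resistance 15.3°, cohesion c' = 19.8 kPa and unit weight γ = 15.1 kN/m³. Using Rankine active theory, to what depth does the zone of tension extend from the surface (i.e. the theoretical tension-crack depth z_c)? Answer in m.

K_a = tan²(45° − 15.3°/2) = 0.5824; √K_a = 0.7632.
The active pressure is zero where K_a γ z = 2c√K_a, so z_c = 2c/(γ√K_a) = 2×19.8/(15.1×0.7632) = 3.436 m.

3.44 m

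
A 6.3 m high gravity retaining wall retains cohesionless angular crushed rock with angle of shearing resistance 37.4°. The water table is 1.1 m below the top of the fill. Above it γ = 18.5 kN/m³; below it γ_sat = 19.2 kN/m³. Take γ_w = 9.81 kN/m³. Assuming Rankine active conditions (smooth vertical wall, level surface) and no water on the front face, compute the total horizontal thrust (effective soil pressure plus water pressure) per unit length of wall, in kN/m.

K_a = tan²(45° − φ/2) = 0.2443.
γ' = 19.2 − 9.81 = 9.390 kN/m³. Depth below WT = 5.2 m.
σ'_h at WT = K_a γ d_w = 4.971 kPa; at base = 4.971 + K_a γ' × 5.2 = 16.90 kPa.
P₁ (0–1.1 m) = ½×4.971×1.1 = 2.734. P₂ (1.1–6.3 m) = ½(4.971+16.90)×5.2 = 56.86.
P_w = ½ γ_w h₂² = 0.5×9.81×5.2² = 132.6. Total = 2.734+56.86+132.6 = 192.2 kN/m.

192 kN/m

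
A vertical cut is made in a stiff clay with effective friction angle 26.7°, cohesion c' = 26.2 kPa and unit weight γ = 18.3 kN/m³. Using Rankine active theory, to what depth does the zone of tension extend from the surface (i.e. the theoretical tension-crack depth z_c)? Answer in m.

K_a = tan²(45° − 26.7°/2) = 0.3800; √K_a = 0.6164.
The active pressure is zero where K_a γ z = 2c√K_a, so z_c = 2c/(γ√K_a) = 2×26.2/(18.3×0.6164) = 4.645 m.

4.65 m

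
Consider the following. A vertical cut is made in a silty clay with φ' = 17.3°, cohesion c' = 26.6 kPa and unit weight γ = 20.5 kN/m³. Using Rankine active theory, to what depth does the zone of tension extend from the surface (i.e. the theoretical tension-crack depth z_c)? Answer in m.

K_a = tan²(45° − 17.3°/2) = 0.5416; √K_a = 0.7359.
The active pressure is zero where K_a γ z = 2c√K_a, so z_c = 2c/(γ√K_a) = 2×26.6/(20.5×0.7359) = 3.526 m.

3.53 m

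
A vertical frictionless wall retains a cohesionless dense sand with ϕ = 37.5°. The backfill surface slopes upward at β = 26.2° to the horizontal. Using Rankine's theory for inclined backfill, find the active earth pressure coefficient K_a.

K_a = cos β · (cos β − √(cos²β − cos²φ)) / (cos β + √(cos²β − cos²φ)).
cos β = 0.8973, cos φ = 0.7934, √(cos²β − cos²φ) = 0.4191.
K_a = 0.8973 × (0.8973 − 0.4191)/(0.8973 + 0.4191) = 0.3259.

0.326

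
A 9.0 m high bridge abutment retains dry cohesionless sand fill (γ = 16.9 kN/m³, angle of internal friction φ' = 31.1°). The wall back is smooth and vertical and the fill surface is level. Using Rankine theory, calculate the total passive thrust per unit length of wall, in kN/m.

K_p = tan²(45° + φ/2) = 3.137.
P_p = ½ K_p γ H² = 0.5 × 3.137 × 16.9 × 9.0² = 2147 kN/m.

2150 kN/m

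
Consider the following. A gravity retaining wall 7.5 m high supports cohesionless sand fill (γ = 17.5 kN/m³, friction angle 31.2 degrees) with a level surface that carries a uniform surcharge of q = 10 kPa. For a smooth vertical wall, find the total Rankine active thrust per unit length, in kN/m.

180 kN/m

K_a = tan²(45° − φ/2) = 0.3175.
Soil triangle: ½ K_a γ H² = 0.5×0.3175×17.5×7.5² = 156.3 kN/m.
Surcharge rectangle: K_a q H = 0.3175×10×7.5 = 23.81 kN/m.
Total = 156.3 + 23.81 = 180.1 kN/m.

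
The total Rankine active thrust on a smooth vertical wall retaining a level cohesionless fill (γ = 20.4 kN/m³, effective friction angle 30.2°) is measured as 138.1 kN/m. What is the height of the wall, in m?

K_a = 0.3307. P_a = ½ K_a γ H² ⇒ H = √(2P_a/(K_a γ)).
H = √(2×138.1/(0.3307×20.4)) = 6.399 m.

6.40 m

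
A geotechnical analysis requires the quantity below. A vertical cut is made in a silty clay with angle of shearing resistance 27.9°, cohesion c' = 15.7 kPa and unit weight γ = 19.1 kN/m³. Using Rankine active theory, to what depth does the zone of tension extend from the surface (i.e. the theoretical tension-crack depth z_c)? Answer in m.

K_a = tan²(45° − 27.9°/2) = 0.3625; √K_a = 0.6020.
The active pressure is zero where K_a γ z = 2c√K_a, so z_c = 2c/(γ√K_a) = 2×15.7/(19.1×0.6020) = 2.731 m.

2.73 m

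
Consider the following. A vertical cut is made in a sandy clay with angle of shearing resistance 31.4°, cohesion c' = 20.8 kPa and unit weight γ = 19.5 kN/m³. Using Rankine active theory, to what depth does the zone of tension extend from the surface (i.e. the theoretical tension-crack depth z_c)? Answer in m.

3.80 m

K_a = tan²(45° − 31.4°/2) = 0.3149; √K_a = 0.5612.
The active pressure is zero where K_a γ z = 2c√K_a, so z_c = 2c/(γ√K_a) = 2×20.8/(19.5×0.5612) = 3.802 m.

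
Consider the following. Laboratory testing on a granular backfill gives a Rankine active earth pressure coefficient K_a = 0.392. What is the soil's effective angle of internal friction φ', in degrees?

K_a = tan²(45° − φ/2) ⇒ 45° − φ/2 = arctan(√0.392) = 32.05°.
φ = 2(45° − 32.05°) = 25.90°.

25.9°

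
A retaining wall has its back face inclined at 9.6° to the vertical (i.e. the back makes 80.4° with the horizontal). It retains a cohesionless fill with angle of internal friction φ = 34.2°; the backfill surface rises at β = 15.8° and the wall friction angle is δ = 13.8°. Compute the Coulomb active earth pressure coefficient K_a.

0.408

K_a = sin²(α+φ) / [sin²α · sin(α−δ) · (1 + √{sin(φ+δ)sin(φ−β) / (sin(α−δ)sin(α+β))})²].
With α = 80.4°, φ = 34.2°, δ = 13.8°, β = 15.8°: K_a = 0.4080.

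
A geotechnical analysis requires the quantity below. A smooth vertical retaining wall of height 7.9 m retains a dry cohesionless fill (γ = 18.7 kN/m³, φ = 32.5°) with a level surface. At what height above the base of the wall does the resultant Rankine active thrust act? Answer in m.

K_a = 0.3010.
The pressure distribution is triangular, so the resultant acts at H/3 above the base = 7.9/3 = 2.633 m.

2.63 m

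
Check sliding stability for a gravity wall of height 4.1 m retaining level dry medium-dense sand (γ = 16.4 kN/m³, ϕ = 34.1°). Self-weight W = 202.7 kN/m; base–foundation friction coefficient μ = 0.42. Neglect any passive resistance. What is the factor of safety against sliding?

K_a = tan²(45° − 34.1°/2) = 0.2815.
P_a = ½K_aγH² = 0.5×0.2815×16.4×4.1² = 38.81 kN/m, acting at H/3 = 1.367 m above the base.
FS_sliding = μW / P_a = 0.42×202.7 / 38.81 = 2.194.

2.19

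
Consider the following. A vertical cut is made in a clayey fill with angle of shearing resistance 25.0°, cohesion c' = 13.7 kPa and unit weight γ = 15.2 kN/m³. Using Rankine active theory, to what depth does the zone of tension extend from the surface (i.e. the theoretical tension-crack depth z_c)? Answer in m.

2.83 m

K_a = tan²(45° − 25.0°/2) = 0.4059; √K_a = 0.6371.
The active pressure is zero where K_a γ z = 2c√K_a, so z_c = 2c/(γ√K_a) = 2×13.7/(15.2×0.6371) = 2.830 m.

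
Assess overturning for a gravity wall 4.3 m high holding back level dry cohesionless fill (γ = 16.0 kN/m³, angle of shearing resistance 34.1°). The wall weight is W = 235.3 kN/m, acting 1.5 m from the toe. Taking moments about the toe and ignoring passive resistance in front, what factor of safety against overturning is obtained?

5.91

K_a = tan²(45° − 34.1°/2) = 0.2815.
P_a = ½K_aγH² = 0.5×0.2815×16.0×4.3² = 41.64 kN/m, acting at H/3 = 1.433 m above the base.
Overturning moment M_o = P_a × H/3 = 41.64 × 1.433 = 59.69.
Resisting moment M_r = W × 1.5 = 235.3 × 1.5 = 353.0.
FS_overturning = M_r/M_o = 353.0/59.69 = 5.913.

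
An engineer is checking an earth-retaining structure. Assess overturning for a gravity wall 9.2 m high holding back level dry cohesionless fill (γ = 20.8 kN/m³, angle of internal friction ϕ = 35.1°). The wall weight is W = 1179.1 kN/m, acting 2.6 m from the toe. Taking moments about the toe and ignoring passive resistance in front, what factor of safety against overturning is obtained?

K_a = tan²(45° − 35.1°/2) = 0.2698.
P_a = ½K_aγH² = 0.5×0.2698×20.8×9.2² = 237.5 kN/m, acting at H/3 = 3.067 m above the base.
Overturning moment M_o = P_a × H/3 = 237.5 × 3.067 = 728.4.
Resisting moment M_r = W × 2.6 = 1179.1 × 2.6 = 3066.
FS_overturning = M_r/M_o = 3066/728.4 = 4.209.

4.21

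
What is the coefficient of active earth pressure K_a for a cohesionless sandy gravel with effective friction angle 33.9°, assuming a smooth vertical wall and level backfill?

0.284

K_a = tan²(45° − φ/2) = tan²(28.05°) = 0.2839.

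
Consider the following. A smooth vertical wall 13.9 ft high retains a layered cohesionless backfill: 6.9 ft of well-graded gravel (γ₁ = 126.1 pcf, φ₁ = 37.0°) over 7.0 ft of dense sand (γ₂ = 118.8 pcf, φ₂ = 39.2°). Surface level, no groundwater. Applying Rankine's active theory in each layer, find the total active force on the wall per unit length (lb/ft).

2780 lb/ft

K_a1 = tan²(45°−37.0°/2) = 0.2486; K_a2 = tan²(45°−39.2°/2) = 0.2255.
Layer 1: σ at base = K_a1 γ₁ h₁ = 216.3 psf; P₁ = ½×216.3×6.9 = 746.2.
Layer 2: σ_v at top = γ₁h₁ = 870.1; σ_h top = K_a2×870.1 = 196.2; σ_h base = K_a2×(870.1+118.8×7.0) = 383.7.
P₂ = ½(196.2+383.7)×7.0 = 2029. Total P_a = 746.2+2029 = 2776 lb/ft.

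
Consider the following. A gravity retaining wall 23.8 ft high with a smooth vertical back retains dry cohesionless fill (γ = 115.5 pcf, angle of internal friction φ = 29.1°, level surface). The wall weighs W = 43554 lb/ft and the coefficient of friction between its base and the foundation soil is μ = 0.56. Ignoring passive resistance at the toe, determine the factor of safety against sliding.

K_a = tan²(45° − 29.1°/2) = 0.3456.
P_a = ½K_aγH² = 0.5×0.3456×115.5×23.8² = 11300 lb/ft, acting at H/3 = 7.933 ft above the base.
FS_sliding = μW / P_a = 0.56×43554 / 11300 = 2.157.

2.16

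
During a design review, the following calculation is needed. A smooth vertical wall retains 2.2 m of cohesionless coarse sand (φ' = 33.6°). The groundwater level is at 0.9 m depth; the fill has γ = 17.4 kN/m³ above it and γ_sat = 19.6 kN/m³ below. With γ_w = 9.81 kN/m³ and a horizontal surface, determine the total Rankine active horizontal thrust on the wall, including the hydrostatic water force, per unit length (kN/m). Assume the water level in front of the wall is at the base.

K_a = tan²(45° − φ/2) = 0.2875.
γ' = 19.6 − 9.81 = 9.790 kN/m³. Depth below WT = 1.3 m.
σ'_h at WT = K_a γ d_w = 4.502 kPa; at base = 4.502 + K_a γ' × 1.3 = 8.161 kPa.
P₁ (0–0.9 m) = ½×4.502×0.9 = 2.026. P₂ (0.9–2.2 m) = ½(4.502+8.161)×1.3 = 8.231.
P_w = ½ γ_w h₂² = 0.5×9.81×1.3² = 8.289. Total = 2.026+8.231+8.289 = 18.55 kN/m.

18.5 kN/m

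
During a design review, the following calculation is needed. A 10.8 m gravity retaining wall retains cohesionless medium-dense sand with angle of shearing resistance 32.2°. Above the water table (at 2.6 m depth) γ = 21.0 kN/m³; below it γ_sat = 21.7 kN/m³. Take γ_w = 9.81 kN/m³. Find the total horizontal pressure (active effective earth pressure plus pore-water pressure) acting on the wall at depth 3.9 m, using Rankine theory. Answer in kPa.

34.1 kPa

K_a = (1 − sin φ)/(1 + sin φ) = 0.3047.
γ' = 21.7 − 9.81 = 11.89 kN/m³.
Effective vertical stress at 3.9 m: σ'_v = 21.0×2.6 + 11.89×1.30 = 70.06 kPa.
σ'_h = K_a σ'_v = 0.3047 × 70.06 = 21.35 kPa; u = γ_w × 1.30 = 12.75 kPa.
Total σ_h = 21.35 + 12.75 = 34.10 kPa.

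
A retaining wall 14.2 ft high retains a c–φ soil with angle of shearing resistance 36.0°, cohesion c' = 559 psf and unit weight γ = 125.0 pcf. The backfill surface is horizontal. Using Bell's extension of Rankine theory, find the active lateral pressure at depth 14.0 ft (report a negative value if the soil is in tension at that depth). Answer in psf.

K_a = (1 − sin φ)/(1 + sin φ) = 0.2596.
σ_a = K_a γ z − 2c√K_a = 0.2596×125.0×14.0 − 2×559×0.5095 = -115.3 psf.

-115 psf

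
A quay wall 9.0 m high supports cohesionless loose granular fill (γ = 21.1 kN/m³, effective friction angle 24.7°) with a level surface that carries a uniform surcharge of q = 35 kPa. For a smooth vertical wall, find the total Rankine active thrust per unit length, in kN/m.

480 kN/m

K_a = tan²(45° − φ/2) = 0.4106.
Soil triangle: ½ K_a γ H² = 0.5×0.4106×21.1×9.0² = 350.9 kN/m.
Surcharge rectangle: K_a q H = 0.4106×35×9.0 = 129.3 kN/m.
Total = 350.9 + 129.3 = 480.2 kN/m.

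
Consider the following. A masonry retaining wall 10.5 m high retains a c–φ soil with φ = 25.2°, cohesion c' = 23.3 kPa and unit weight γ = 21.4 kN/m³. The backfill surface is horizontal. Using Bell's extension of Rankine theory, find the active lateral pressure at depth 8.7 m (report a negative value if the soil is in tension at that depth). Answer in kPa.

K_a = (1 − sin φ)/(1 + sin φ) = 0.4027.
σ_a = K_a γ z − 2c√K_a = 0.4027×21.4×8.7 − 2×23.3×0.6346 = 45.41 kPa.

45.4 kPa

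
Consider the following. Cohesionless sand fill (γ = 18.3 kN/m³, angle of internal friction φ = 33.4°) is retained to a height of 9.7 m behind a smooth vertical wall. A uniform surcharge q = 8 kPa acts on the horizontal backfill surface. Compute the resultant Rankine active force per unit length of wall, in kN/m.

272 kN/m

K_a = tan²(45° − φ/2) = 0.2899.
Soil triangle: ½ K_a γ H² = 0.5×0.2899×18.3×9.7² = 249.6 kN/m.
Surcharge rectangle: K_a q H = 0.2899×8×9.7 = 22.50 kN/m.
Total = 249.6 + 22.50 = 272.1 kN/m.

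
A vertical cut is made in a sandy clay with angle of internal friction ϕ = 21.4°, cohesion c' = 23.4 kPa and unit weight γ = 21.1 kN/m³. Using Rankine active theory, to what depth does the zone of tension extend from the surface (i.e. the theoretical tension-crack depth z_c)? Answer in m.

K_a = tan²(45° − 21.4°/2) = 0.4653; √K_a = 0.6822.
The active pressure is zero where K_a γ z = 2c√K_a, so z_c = 2c/(γ√K_a) = 2×23.4/(21.1×0.6822) = 3.251 m.

3.25 m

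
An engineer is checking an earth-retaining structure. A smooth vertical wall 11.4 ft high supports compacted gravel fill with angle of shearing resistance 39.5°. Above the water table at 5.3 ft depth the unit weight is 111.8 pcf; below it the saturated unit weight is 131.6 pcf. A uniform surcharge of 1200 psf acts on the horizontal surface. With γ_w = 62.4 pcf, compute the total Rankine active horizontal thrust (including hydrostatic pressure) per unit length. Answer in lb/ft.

5640 lb/ft

K_a = tan²(45° − φ/2) = 0.2224.
γ' = 131.6 − 62.4 = 69.20 pcf. h₂ = H − d_w = 6.1 ft.
σ'_h: at surface K_a·q = 266.9; at WT K_a(q+γd_w) = 398.7; at base K_a(q+γd_w+γ'h₂) = 492.6 psf.
P₁ = ½(266.9+398.7)×5.3 = 1764; P₂ = ½(398.7+492.6)×6.1 = 2719; P_w = ½γ_w h₂² = 1161.
Total = 1764+2719+1161 = 5644 lb/ft.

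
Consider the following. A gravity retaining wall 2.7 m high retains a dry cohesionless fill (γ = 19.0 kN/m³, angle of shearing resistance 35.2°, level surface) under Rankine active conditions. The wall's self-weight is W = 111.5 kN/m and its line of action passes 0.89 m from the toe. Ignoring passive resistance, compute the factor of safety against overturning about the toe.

K_a = tan²(45° − 35.2°/2) = 0.2687.
P_a = ½K_aγH² = 0.5×0.2687×19.0×2.7² = 18.61 kN/m, acting at H/3 = 0.9000 m above the base.
Overturning moment M_o = P_a × H/3 = 18.61 × 0.9000 = 16.75.
Resisting moment M_r = W × 0.89 = 111.5 × 0.89 = 99.23.
FS_overturning = M_r/M_o = 99.23/16.75 = 5.925.

5.93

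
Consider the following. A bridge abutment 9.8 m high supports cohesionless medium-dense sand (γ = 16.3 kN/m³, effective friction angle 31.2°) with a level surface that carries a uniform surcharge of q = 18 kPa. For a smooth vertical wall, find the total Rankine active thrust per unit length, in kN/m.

305 kN/m

K_a = tan²(45° − φ/2) = 0.3175.
Soil triangle: ½ K_a γ H² = 0.5×0.3175×16.3×9.8² = 248.5 kN/m.
Surcharge rectangle: K_a q H = 0.3175×18×9.8 = 56.01 kN/m.
Total = 248.5 + 56.01 = 304.5 kN/m.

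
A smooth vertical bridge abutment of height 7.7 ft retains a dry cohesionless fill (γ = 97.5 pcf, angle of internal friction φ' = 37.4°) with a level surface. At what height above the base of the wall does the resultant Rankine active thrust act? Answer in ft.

2.57 ft

K_a = 0.2443.
The pressure distribution is triangular, so the resultant acts at H/3 above the base = 7.7/3 = 2.567 ft.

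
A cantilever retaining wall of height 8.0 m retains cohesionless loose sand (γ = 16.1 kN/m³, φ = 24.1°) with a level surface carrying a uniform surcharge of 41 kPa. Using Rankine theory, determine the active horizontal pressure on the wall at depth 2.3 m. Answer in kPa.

32.8 kPa

K_a = (1 − sin φ)/(1 + sin φ) = 0.4201.
σ_v = γz + q = 16.1 × 2.3 + 41 = 78.03 kPa.
σ_h = K_a σ_v = 0.4201 × 78.03 = 32.78 kPa.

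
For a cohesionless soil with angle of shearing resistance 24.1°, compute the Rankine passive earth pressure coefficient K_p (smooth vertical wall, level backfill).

2.38

K_p = (1 + sin φ)/(1 − sin φ) = tan²(45° + 24.1°/2) = 2.380.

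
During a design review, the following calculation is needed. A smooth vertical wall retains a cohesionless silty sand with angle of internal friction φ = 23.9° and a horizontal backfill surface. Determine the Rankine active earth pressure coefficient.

0.423

K_a = (1 − sin φ)/(1 + sin φ) = (1 − sin 23.9°)/(1 + sin 23.9°) = 0.4233.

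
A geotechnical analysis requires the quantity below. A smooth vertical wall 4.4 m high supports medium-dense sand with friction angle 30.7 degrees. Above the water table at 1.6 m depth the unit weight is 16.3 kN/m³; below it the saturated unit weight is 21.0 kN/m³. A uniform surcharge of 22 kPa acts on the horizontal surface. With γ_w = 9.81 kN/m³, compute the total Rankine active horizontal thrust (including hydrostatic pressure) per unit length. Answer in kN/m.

K_a = tan²(45° − φ/2) = 0.3240.
γ' = 21.0 − 9.81 = 11.19 kN/m³. h₂ = H − d_w = 2.8 m.
σ'_h: at surface K_a·q = 7.129; at WT K_a(q+γd_w) = 15.58; at base K_a(q+γd_w+γ'h₂) = 25.73 kPa.
P₁ = ½(7.129+15.58)×1.6 = 18.17; P₂ = ½(15.58+25.73)×2.8 = 57.84; P_w = ½γ_w h₂² = 38.46.
Total = 18.17+57.84+38.46 = 114.5 kN/m.

114 kN/m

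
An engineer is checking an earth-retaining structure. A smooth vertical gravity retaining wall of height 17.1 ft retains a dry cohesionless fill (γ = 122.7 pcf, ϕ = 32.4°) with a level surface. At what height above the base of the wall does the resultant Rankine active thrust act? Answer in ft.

K_a = 0.3022.
The pressure distribution is triangular, so the resultant acts at H/3 above the base = 17.1/3 = 5.700 ft.

5.70 ft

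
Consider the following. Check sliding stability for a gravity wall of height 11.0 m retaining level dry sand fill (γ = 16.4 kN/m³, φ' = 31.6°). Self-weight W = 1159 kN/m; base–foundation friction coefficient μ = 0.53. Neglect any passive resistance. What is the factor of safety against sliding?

K_a = tan²(45° − 31.6°/2) = 0.3123.
P_a = ½K_aγH² = 0.5×0.3123×16.4×11.0² = 309.9 kN/m, acting at H/3 = 3.667 m above the base.
FS_sliding = μW / P_a = 0.53×1159 / 309.9 = 1.982.

1.98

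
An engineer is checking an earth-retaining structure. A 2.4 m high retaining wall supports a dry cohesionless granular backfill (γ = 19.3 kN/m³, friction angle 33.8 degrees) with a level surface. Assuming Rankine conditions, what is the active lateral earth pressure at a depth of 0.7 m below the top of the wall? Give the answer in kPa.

K_a = (1 − sin φ)/(1 + sin φ) = 0.2851.
σ_h = K_a γ z = 0.2851 × 19.3 × 0.7 = 3.852 kPa.

3.85 kPa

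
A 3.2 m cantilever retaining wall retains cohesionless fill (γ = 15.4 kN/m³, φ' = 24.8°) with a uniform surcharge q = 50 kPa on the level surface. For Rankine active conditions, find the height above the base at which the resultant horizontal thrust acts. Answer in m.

K_a = 0.4090.
Triangular part P₁ = ½K_aγH² = 32.25 at H/3 = 1.067 m; rectangular part P₂ = K_a q H = 65.44 at H/2 = 1.600 m.
ȳ = (P₁·1.067 + P₂·1.600)/(P₁+P₂) = 1.424 m.

1.42 m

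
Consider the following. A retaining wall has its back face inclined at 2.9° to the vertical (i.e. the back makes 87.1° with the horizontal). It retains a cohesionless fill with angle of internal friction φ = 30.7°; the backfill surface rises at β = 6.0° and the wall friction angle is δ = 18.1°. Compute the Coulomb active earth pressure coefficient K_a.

K_a = sin²(α+φ) / [sin²α · sin(α−δ) · (1 + √{sin(φ+δ)sin(φ−β) / (sin(α−δ)sin(α+β))})²].
With α = 87.1°, φ = 30.7°, δ = 18.1°, β = 6.0°: K_a = 0.3363.

0.336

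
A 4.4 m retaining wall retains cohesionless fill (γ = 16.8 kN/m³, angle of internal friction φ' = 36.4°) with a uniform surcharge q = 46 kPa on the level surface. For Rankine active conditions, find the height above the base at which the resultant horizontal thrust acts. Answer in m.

1.87 m

K_a = 0.2552.
Triangular part P₁ = ½K_aγH² = 41.50 at H/3 = 1.467 m; rectangular part P₂ = K_a q H = 51.64 at H/2 = 2.200 m.
ȳ = (P₁·1.467 + P₂·2.200)/(P₁+P₂) = 1.873 m.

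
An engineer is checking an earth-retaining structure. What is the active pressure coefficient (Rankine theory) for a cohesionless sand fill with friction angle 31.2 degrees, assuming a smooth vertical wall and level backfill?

K_a = tan²(45° − φ/2) = tan²(29.40°) = 0.3175.

0.317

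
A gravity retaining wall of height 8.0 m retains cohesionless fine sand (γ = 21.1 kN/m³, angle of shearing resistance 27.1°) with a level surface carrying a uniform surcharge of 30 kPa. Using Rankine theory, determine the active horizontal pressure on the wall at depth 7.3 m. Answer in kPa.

K_a = (1 − sin φ)/(1 + sin φ) = 0.3741.
σ_v = γz + q = 21.1 × 7.3 + 30 = 184.0 kPa.
σ_h = K_a σ_v = 0.3741 × 184.0 = 68.84 kPa.

68.8 kPa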